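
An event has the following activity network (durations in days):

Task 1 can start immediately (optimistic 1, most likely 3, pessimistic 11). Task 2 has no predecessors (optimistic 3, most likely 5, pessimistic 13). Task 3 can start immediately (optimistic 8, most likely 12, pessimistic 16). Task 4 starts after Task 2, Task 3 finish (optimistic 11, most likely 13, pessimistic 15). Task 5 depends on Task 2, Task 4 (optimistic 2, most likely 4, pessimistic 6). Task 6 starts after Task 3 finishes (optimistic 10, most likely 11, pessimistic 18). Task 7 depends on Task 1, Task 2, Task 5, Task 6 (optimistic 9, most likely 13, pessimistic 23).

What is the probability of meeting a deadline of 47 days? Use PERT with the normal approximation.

0.920

te_Task 1 = (1 + 4·3 + 11)/6 = 24/6 = 4; σ²_Task 1 = ((11−1)/6)² = 2.778
te_Task 2 = (3 + 4·5 + 13)/6 = 36/6 = 6; σ²_Task 2 = ((13−3)/6)² = 2.778
te_Task 3 = (8 + 4·12 + 16)/6 = 72/6 = 12; σ²_Task 3 = ((16−8)/6)² = 1.778
te_Task 4 = (11 + 4·13 + 15)/6 = 78/6 = 13; σ²_Task 4 = ((15−11)/6)² = 0.444
te_Task 5 = (2 + 4·4 + 6)/6 = 24/6 = 4; σ²_Task 5 = ((6−2)/6)² = 0.444
te_Task 6 = (10 + 4·11 + 18)/6 = 72/6 = 12; σ²_Task 6 = ((18−10)/6)² = 1.778
te_Task 7 = (9 + 4·13 + 23)/6 = 84/6 = 14; σ²_Task 7 = ((23−9)/6)² = 5.444

Forward pass:
ES_Task 1 = 0; EF_Task 1 = 4
ES_Task 2 = 0; EF_Task 2 = 6
ES_Task 3 = 0; EF_Task 3 = 12
ES_Task 4 = max(EF_Task 2=6, EF_Task 3=12) = 12; EF_Task 4 = 12+13 = 25
ES_Task 5 = max(EF_Task 2=6, EF_Task 4=25) = 25; EF_Task 5 = 25+4 = 29
ES_Task 6 = 12; EF_Task 6 = 12+12 = 24
ES_Task 7 = max(EF_Task 1=4, EF_Task 2=6, EF_Task 5=29, EF_Task 6=24) = 29; EF_Task 7 = 29+14 = 43
Expected project duration μ = 43 days. Critical path: Task 3 → Task 4 → Task 5 → Task 7.

Variance along critical path = 1.778 + 0.444 + 0.444 + 5.444 = 8.111; σ = √8.111 = 2.848 days.
Z = (47 − 43) / 2.848 = 1.404
P(T ≤ 47) = Φ(1.404) ≈ 0.920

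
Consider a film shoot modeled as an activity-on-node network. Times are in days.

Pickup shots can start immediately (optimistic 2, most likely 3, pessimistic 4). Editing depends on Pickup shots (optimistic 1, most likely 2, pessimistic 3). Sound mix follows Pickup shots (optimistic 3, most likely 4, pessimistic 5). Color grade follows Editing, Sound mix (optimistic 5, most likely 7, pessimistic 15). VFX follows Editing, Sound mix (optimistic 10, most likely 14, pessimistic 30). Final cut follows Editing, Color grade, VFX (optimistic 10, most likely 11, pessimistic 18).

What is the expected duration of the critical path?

35 days

te_Pickup shots = (2 + 4·3 + 4)/6 = 18/6 = 3
te_Editing = (1 + 4·2 + 3)/6 = 12/6 = 2
te_Sound mix = (3 + 4·4 + 5)/6 = 24/6 = 4
te_Color grade = (5 + 4·7 + 15)/6 = 48/6 = 8
te_VFX = (10 + 4·14 + 30)/6 = 96/6 = 16
te_Final cut = (10 + 4·11 + 18)/6 = 72/6 = 12

Forward pass:
ES_Pickup shots = 0; EF_Pickup shots = 3
ES_Editing = 3; EF_Editing = 3+2 = 5
ES_Sound mix = 3; EF_Sound mix = 3+4 = 7
ES_Color grade = max(EF_Editing=5, EF_Sound mix=7) = 7; EF_Color grade = 7+8 = 15
ES_VFX = max(EF_Editing=5, EF_Sound mix=7) = 7; EF_VFX = 7+16 = 23
ES_Final cut = max(EF_Editing=5, EF_Color grade=15, EF_VFX=23) = 23; EF_Final cut = 23+12 = 35
Expected project duration μ = 35 days. Critical path: Pickup shots → Sound mix → VFX → Final cut.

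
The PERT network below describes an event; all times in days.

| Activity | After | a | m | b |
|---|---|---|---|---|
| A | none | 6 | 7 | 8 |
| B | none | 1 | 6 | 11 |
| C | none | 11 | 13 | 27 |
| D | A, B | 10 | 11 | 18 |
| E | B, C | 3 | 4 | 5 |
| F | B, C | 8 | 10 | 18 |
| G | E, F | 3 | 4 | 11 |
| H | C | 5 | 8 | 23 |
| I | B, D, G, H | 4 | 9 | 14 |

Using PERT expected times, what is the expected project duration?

40 days

te_A = (6 + 4·7 + 8)/6 = 42/6 = 7
te_B = (1 + 4·6 + 11)/6 = 36/6 = 6
te_C = (11 + 4·13 + 27)/6 = 90/6 = 15
te_D = (10 + 4·11 + 18)/6 = 72/6 = 12
te_E = (3 + 4·4 + 5)/6 = 24/6 = 4
te_F = (8 + 4·10 + 18)/6 = 66/6 = 11
te_G = (3 + 4·4 + 11)/6 = 30/6 = 5
te_H = (5 + 4·8 + 23)/6 = 60/6 = 10
te_I = (4 + 4·9 + 14)/6 = 54/6 = 9

Forward pass:
ES_A = 0; EF_A = 7
ES_B = 0; EF_B = 6
ES_C = 0; EF_C = 15
ES_D = max(EF_A=7, EF_B=6) = 7; EF_D = 7+12 = 19
ES_E = max(EF_B=6, EF_C=15) = 15; EF_E = 15+4 = 19
ES_F = max(EF_B=6, EF_C=15) = 15; EF_F = 15+11 = 26
ES_G = max(EF_E=19, EF_F=26) = 26; EF_G = 26+5 = 31
ES_H = 15; EF_H = 15+10 = 25
ES_I = max(EF_B=6, EF_D=19, EF_G=31, EF_H=25) = 31; EF_I = 31+9 = 40
Expected project duration μ = 40 days. Critical path: C → F → G → I.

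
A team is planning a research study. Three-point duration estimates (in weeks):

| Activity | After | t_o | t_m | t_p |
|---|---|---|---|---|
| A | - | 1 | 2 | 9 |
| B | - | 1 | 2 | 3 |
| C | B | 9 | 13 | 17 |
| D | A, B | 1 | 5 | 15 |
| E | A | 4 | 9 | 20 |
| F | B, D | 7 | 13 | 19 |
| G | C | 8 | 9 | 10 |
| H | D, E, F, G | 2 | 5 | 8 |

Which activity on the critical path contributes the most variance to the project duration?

te_A = (1 + 4·2 + 9)/6 = 18/6 = 3; σ²_A = ((9−1)/6)² = 1.778
te_B = (1 + 4·2 + 3)/6 = 12/6 = 2; σ²_B = ((3−1)/6)² = 0.111
te_C = (9 + 4·13 + 17)/6 = 78/6 = 13; σ²_C = ((17−9)/6)² = 1.778
te_D = (1 + 4·5 + 15)/6 = 36/6 = 6; σ²_D = ((15−1)/6)² = 5.444
te_E = (4 + 4·9 + 20)/6 = 60/6 = 10; σ²_E = ((20−4)/6)² = 7.111
te_F = (7 + 4·13 + 19)/6 = 78/6 = 13; σ²_F = ((19−7)/6)² = 4.000
te_G = (8 + 4·9 + 10)/6 = 54/6 = 9; σ²_G = ((10−8)/6)² = 0.111
te_H = (2 + 4·5 + 8)/6 = 30/6 = 5; σ²_H = ((8−2)/6)² = 1.000

Forward pass:
ES_A = 0; EF_A = 3
ES_B = 0; EF_B = 2
ES_C = 2; EF_C = 2+13 = 15
ES_D = max(EF_A=3, EF_B=2) = 3; EF_D = 3+6 = 9
ES_E = 3; EF_E = 3+10 = 13
ES_F = max(EF_B=2, EF_D=9) = 9; EF_F = 9+13 = 22
ES_G = 15; EF_G = 15+9 = 24
ES_H = max(EF_D=9, EF_E=13, EF_F=22, EF_G=24) = 24; EF_H = 24+5 = 29
Expected project duration μ = 29 weeks. Critical path: B → C → G → H.

Variances on critical path: σ²_B=0.111, σ²_C=1.778, σ²_G=0.111, σ²_H=1.000.
Largest is σ²_C = 1.778.

C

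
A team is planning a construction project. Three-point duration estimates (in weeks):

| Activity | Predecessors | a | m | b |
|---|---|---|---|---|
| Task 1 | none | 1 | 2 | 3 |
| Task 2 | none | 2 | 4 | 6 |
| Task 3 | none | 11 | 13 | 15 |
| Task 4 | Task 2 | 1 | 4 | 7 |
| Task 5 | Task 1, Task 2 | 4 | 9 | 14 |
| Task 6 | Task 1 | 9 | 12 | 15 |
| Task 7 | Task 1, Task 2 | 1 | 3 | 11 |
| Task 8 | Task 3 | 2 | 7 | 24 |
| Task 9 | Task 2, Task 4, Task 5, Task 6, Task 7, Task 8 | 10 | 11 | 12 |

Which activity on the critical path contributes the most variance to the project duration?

te_Task 1 = (1 + 4·2 + 3)/6 = 12/6 = 2; σ²_Task 1 = ((3−1)/6)² = 0.111
te_Task 2 = (2 + 4·4 + 6)/6 = 24/6 = 4; σ²_Task 2 = ((6−2)/6)² = 0.444
te_Task 3 = (11 + 4·13 + 15)/6 = 78/6 = 13; σ²_Task 3 = ((15−11)/6)² = 0.444
te_Task 4 = (1 + 4·4 + 7)/6 = 24/6 = 4; σ²_Task 4 = ((7−1)/6)² = 1.000
te_Task 5 = (4 + 4·9 + 14)/6 = 54/6 = 9; σ²_Task 5 = ((14−4)/6)² = 2.778
te_Task 6 = (9 + 4·12 + 15)/6 = 72/6 = 12; σ²_Task 6 = ((15−9)/6)² = 1.000
te_Task 7 = (1 + 4·3 + 11)/6 = 24/6 = 4; σ²_Task 7 = ((11−1)/6)² = 2.778
te_Task 8 = (2 + 4·7 + 24)/6 = 54/6 = 9; σ²_Task 8 = ((24−2)/6)² = 13.444
te_Task 9 = (10 + 4·11 + 12)/6 = 66/6 = 11; σ²_Task 9 = ((12−10)/6)² = 0.111

Forward pass:
ES_Task 1 = 0; EF_Task 1 = 2
ES_Task 2 = 0; EF_Task 2 = 4
ES_Task 3 = 0; EF_Task 3 = 13
ES_Task 4 = 4; EF_Task 4 = 4+4 = 8
ES_Task 5 = max(EF_Task 1=2, EF_Task 2=4) = 4; EF_Task 5 = 4+9 = 13
ES_Task 6 = 2; EF_Task 6 = 2+12 = 14
ES_Task 7 = max(EF_Task 1=2, EF_Task 2=4) = 4; EF_Task 7 = 4+4 = 8
ES_Task 8 = 13; EF_Task 8 = 13+9 = 22
ES_Task 9 = max(EF_Task 2=4, EF_Task 4=8, EF_Task 5=13, EF_Task 6=14, EF_Task 7=8, EF_Task 8=22) = 22; EF_Task 9 = 22+11 = 33
Expected project duration μ = 33 weeks. Critical path: Task 3 → Task 8 → Task 9.

Variances on critical path: σ²_Task 3=0.444, σ²_Task 8=13.444, σ²_Task 9=0.111.
Largest is σ²_Task 8 = 13.444.

Task 8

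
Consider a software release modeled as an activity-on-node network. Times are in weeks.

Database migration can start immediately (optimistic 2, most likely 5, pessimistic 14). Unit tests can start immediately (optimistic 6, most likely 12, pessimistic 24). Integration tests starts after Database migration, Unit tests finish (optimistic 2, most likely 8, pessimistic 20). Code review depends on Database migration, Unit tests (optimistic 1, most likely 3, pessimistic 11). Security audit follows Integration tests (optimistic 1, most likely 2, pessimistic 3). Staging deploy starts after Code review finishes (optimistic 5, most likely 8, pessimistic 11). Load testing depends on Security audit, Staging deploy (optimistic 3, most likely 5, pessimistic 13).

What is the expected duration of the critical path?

31 weeks

te_Database migration = (2 + 4·5 + 14)/6 = 36/6 = 6
te_Unit tests = (6 + 4·12 + 24)/6 = 78/6 = 13
te_Integration tests = (2 + 4·8 + 20)/6 = 54/6 = 9
te_Code review = (1 + 4·3 + 11)/6 = 24/6 = 4
te_Security audit = (1 + 4·2 + 3)/6 = 12/6 = 2
te_Staging deploy = (5 + 4·8 + 11)/6 = 48/6 = 8
te_Load testing = (3 + 4·5 + 13)/6 = 36/6 = 6

Forward pass:
ES_Database migration = 0; EF_Database migration = 6
ES_Unit tests = 0; EF_Unit tests = 13
ES_Integration tests = max(EF_Database migration=6, EF_Unit tests=13) = 13; EF_Integration tests = 13+9 = 22
ES_Code review = max(EF_Database migration=6, EF_Unit tests=13) = 13; EF_Code review = 13+4 = 17
ES_Security audit = 22; EF_Security audit = 22+2 = 24
ES_Staging deploy = 17; EF_Staging deploy = 17+8 = 25
ES_Load testing = max(EF_Security audit=24, EF_Staging deploy=25) = 25; EF_Load testing = 25+6 = 31
Expected project duration μ = 31 weeks. Critical path: Unit tests → Code review → Staging deploy → Load testing.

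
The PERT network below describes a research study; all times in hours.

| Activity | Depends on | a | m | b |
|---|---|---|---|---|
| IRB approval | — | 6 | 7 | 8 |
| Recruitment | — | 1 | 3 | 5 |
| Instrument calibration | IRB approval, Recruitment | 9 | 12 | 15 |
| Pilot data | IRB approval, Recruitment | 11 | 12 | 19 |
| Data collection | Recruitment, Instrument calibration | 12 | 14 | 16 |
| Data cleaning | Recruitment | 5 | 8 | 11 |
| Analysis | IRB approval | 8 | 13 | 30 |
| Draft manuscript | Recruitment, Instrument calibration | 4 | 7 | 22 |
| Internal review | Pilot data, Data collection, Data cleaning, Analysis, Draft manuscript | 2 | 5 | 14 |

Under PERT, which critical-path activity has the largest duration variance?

te_IRB approval = (6 + 4·7 + 8)/6 = 42/6 = 7; σ²_IRB approval = ((8−6)/6)² = 0.111
te_Recruitment = (1 + 4·3 + 5)/6 = 18/6 = 3; σ²_Recruitment = ((5−1)/6)² = 0.444
te_Instrument calibration = (9 + 4·12 + 15)/6 = 72/6 = 12; σ²_Instrument calibration = ((15−9)/6)² = 1.000
te_Pilot data = (11 + 4·12 + 19)/6 = 78/6 = 13; σ²_Pilot data = ((19−11)/6)² = 1.778
te_Data collection = (12 + 4·14 + 16)/6 = 84/6 = 14; σ²_Data collection = ((16−12)/6)² = 0.444
te_Data cleaning = (5 + 4·8 + 11)/6 = 48/6 = 8; σ²_Data cleaning = ((11−5)/6)² = 1.000
te_Analysis = (8 + 4·13 + 30)/6 = 90/6 = 15; σ²_Analysis = ((30−8)/6)² = 13.444
te_Draft manuscript = (4 + 4·7 + 22)/6 = 54/6 = 9; σ²_Draft manuscript = ((22−4)/6)² = 9.000
te_Internal review = (2 + 4·5 + 14)/6 = 36/6 = 6; σ²_Internal review = ((14−2)/6)² = 4.000

Forward pass:
ES_IRB approval = 0; EF_IRB approval = 7
ES_Recruitment = 0; EF_Recruitment = 3
ES_Instrument calibration = max(EF_IRB approval=7, EF_Recruitment=3) = 7; EF_Instrument calibration = 7+12 = 19
ES_Pilot data = max(EF_IRB approval=7, EF_Recruitment=3) = 7; EF_Pilot data = 7+13 = 20
ES_Data collection = max(EF_Recruitment=3, EF_Instrument calibration=19) = 19; EF_Data collection = 19+14 = 33
ES_Data cleaning = 3; EF_Data cleaning = 3+8 = 11
ES_Analysis = 7; EF_Analysis = 7+15 = 22
ES_Draft manuscript = max(EF_Recruitment=3, EF_Instrument calibration=19) = 19; EF_Draft manuscript = 19+9 = 28
ES_Internal review = max(EF_Pilot data=20, EF_Data collection=33, EF_Data cleaning=11, EF_Analysis=22, EF_Draft manuscript=28) = 33; EF_Internal review = 33+6 = 39
Expected project duration μ = 39 hours. Critical path: IRB approval → Instrument calibration → Data collection → Internal review.

Variances on critical path: σ²_IRB approval=0.111, σ²_Instrument calibration=1.000, σ²_Data collection=0.444, σ²_Internal review=4.000.
Largest is σ²_Internal review = 4.000.

Internal review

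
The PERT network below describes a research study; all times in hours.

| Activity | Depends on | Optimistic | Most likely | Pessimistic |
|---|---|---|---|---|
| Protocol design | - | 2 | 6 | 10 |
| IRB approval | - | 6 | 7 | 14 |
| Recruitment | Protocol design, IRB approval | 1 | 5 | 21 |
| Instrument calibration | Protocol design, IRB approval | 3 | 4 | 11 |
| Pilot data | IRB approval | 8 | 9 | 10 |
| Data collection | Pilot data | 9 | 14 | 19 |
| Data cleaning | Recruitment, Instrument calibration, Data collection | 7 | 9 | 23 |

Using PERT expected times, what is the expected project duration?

42 hours

te_Protocol design = (2 + 4·6 + 10)/6 = 36/6 = 6
te_IRB approval = (6 + 4·7 + 14)/6 = 48/6 = 8
te_Recruitment = (1 + 4·5 + 21)/6 = 42/6 = 7
te_Instrument calibration = (3 + 4·4 + 11)/6 = 30/6 = 5
te_Pilot data = (8 + 4·9 + 10)/6 = 54/6 = 9
te_Data collection = (9 + 4·14 + 19)/6 = 84/6 = 14
te_Data cleaning = (7 + 4·9 + 23)/6 = 66/6 = 11

Forward pass:
ES_Protocol design = 0; EF_Protocol design = 6
ES_IRB approval = 0; EF_IRB approval = 8
ES_Recruitment = max(EF_Protocol design=6, EF_IRB approval=8) = 8; EF_Recruitment = 8+7 = 15
ES_Instrument calibration = max(EF_Protocol design=6, EF_IRB approval=8) = 8; EF_Instrument calibration = 8+5 = 13
ES_Pilot data = 8; EF_Pilot data = 8+9 = 17
ES_Data collection = 17; EF_Data collection = 17+14 = 31
ES_Data cleaning = max(EF_Recruitment=15, EF_Instrument calibration=13, EF_Data collection=31) = 31; EF_Data cleaning = 31+11 = 42
Expected project duration μ = 42 hours. Critical path: IRB approval → Pilot data → Data collection → Data cleaning.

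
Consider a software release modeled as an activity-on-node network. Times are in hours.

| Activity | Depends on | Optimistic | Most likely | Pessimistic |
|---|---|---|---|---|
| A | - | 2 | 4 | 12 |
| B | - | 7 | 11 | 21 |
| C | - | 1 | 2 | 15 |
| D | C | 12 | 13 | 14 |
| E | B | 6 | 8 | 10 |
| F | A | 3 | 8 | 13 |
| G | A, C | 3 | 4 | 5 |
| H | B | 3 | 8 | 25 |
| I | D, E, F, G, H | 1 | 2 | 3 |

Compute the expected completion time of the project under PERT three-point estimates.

24 hours

te_A = (2 + 4·4 + 12)/6 = 30/6 = 5
te_B = (7 + 4·11 + 21)/6 = 72/6 = 12
te_C = (1 + 4·2 + 15)/6 = 24/6 = 4
te_D = (12 + 4·13 + 14)/6 = 78/6 = 13
te_E = (6 + 4·8 + 10)/6 = 48/6 = 8
te_F = (3 + 4·8 + 13)/6 = 48/6 = 8
te_G = (3 + 4·4 + 5)/6 = 24/6 = 4
te_H = (3 + 4·8 + 25)/6 = 60/6 = 10
te_I = (1 + 4·2 + 3)/6 = 12/6 = 2

Forward pass:
ES_A = 0; EF_A = 5
ES_B = 0; EF_B = 12
ES_C = 0; EF_C = 4
ES_D = 4; EF_D = 4+13 = 17
ES_E = 12; EF_E = 12+8 = 20
ES_F = 5; EF_F = 5+8 = 13
ES_G = max(EF_A=5, EF_C=4) = 5; EF_G = 5+4 = 9
ES_H = 12; EF_H = 12+10 = 22
ES_I = max(EF_D=17, EF_E=20, EF_F=13, EF_G=9, EF_H=22) = 22; EF_I = 22+2 = 24
Expected project duration μ = 24 hours. Critical path: B → H → I.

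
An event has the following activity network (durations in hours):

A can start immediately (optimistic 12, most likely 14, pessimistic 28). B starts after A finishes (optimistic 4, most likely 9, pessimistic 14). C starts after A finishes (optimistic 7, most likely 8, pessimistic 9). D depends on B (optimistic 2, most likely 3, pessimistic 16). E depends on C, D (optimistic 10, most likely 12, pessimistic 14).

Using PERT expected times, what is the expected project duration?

42 hours

te_A = (12 + 4·14 + 28)/6 = 96/6 = 16
te_B = (4 + 4·9 + 14)/6 = 54/6 = 9
te_C = (7 + 4·8 + 9)/6 = 48/6 = 8
te_D = (2 + 4·3 + 16)/6 = 30/6 = 5
te_E = (10 + 4·12 + 14)/6 = 72/6 = 12

Forward pass:
ES_A = 0; EF_A = 16
ES_B = 16; EF_B = 16+9 = 25
ES_C = 16; EF_C = 16+8 = 24
ES_D = 25; EF_D = 25+5 = 30
ES_E = max(EF_C=24, EF_D=30) = 30; EF_E = 30+12 = 42
Expected project duration μ = 42 hours. Critical path: A → B → D → E.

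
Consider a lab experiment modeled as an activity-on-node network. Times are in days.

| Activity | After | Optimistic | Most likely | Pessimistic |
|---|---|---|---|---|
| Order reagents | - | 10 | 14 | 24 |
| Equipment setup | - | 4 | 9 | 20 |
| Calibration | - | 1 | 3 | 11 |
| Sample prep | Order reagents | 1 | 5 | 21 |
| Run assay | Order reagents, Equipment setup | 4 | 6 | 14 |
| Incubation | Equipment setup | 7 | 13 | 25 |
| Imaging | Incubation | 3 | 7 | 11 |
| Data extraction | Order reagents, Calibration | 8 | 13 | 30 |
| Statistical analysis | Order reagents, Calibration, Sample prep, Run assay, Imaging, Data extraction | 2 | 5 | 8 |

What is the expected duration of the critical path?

36 days

te_Order reagents = (10 + 4·14 + 24)/6 = 90/6 = 15
te_Equipment setup = (4 + 4·9 + 20)/6 = 60/6 = 10
te_Calibration = (1 + 4·3 + 11)/6 = 24/6 = 4
te_Sample prep = (1 + 4·5 + 21)/6 = 42/6 = 7
te_Run assay = (4 + 4·6 + 14)/6 = 42/6 = 7
te_Incubation = (7 + 4·13 + 25)/6 = 84/6 = 14
te_Imaging = (3 + 4·7 + 11)/6 = 42/6 = 7
te_Data extraction = (8 + 4·13 + 30)/6 = 90/6 = 15
te_Statistical analysis = (2 + 4·5 + 8)/6 = 30/6 = 5

Forward pass:
ES_Order reagents = 0; EF_Order reagents = 15
ES_Equipment setup = 0; EF_Equipment setup = 10
ES_Calibration = 0; EF_Calibration = 4
ES_Sample prep = 15; EF_Sample prep = 15+7 = 22
ES_Run assay = max(EF_Order reagents=15, EF_Equipment setup=10) = 15; EF_Run assay = 15+7 = 22
ES_Incubation = 10; EF_Incubation = 10+14 = 24
ES_Imaging = 24; EF_Imaging = 24+7 = 31
ES_Data extraction = max(EF_Order reagents=15, EF_Calibration=4) = 15; EF_Data extraction = 15+15 = 30
ES_Statistical analysis = max(EF_Order reagents=15, EF_Calibration=4, EF_Sample prep=22, EF_Run assay=22, EF_Imaging=31, EF_Data extraction=30) = 31; EF_Statistical analysis = 31+5 = 36
Expected project duration μ = 36 days. Critical path: Equipment setup → Incubation → Imaging → Statistical analysis.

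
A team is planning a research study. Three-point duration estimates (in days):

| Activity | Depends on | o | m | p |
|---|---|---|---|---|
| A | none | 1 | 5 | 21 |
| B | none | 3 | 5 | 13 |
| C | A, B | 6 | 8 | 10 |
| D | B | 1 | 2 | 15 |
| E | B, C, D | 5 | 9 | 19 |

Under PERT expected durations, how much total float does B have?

te_A = (1 + 4·5 + 21)/6 = 42/6 = 7
te_B = (3 + 4·5 + 13)/6 = 36/6 = 6
te_C = (6 + 4·8 + 10)/6 = 48/6 = 8
te_D = (1 + 4·2 + 15)/6 = 24/6 = 4
te_E = (5 + 4·9 + 19)/6 = 60/6 = 10

Forward pass:
ES_A = 0; EF_A = 7
ES_B = 0; EF_B = 6
ES_C = max(EF_A=7, EF_B=6) = 7; EF_C = 7+8 = 15
ES_D = 6; EF_D = 6+4 = 10
ES_E = max(EF_B=6, EF_C=15, EF_D=10) = 15; EF_E = 15+10 = 25
Expected project duration μ = 25 days. Critical path: A → C → E.

Backward pass:
LF_E = 25; LS_E = 25−10 = 15
LF_D = LS_E = 15; LS_D = 15−4 = 11
LF_C = LS_E = 15; LS_C = 15−8 = 7
LF_B = min(LS_C=7, LS_D=11, LS_E=15) = 7; LS_B = 7−6 = 1
LF_A = LS_C = 7; LS_A = 7−7 = 0
Slack_B = LS_B − ES_B = 1 − 0 = 1

1 days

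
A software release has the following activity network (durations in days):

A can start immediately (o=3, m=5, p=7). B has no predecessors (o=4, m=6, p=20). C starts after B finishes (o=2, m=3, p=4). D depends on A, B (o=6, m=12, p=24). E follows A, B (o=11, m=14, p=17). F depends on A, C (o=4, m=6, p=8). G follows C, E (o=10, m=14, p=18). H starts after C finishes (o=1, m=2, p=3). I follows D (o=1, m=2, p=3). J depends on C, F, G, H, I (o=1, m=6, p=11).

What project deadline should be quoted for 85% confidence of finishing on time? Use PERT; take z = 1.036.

te_A = (3 + 4·5 + 7)/6 = 30/6 = 5; σ²_A = ((7−3)/6)² = 0.444
te_B = (4 + 4·6 + 20)/6 = 48/6 = 8; σ²_B = ((20−4)/6)² = 7.111
te_C = (2 + 4·3 + 4)/6 = 18/6 = 3; σ²_C = ((4−2)/6)² = 0.111
te_D = (6 + 4·12 + 24)/6 = 78/6 = 13; σ²_D = ((24−6)/6)² = 9.000
te_E = (11 + 4·14 + 17)/6 = 84/6 = 14; σ²_E = ((17−11)/6)² = 1.000
te_F = (4 + 4·6 + 8)/6 = 36/6 = 6; σ²_F = ((8−4)/6)² = 0.444
te_G = (10 + 4·14 + 18)/6 = 84/6 = 14; σ²_G = ((18−10)/6)² = 1.778
te_H = (1 + 4·2 + 3)/6 = 12/6 = 2; σ²_H = ((3−1)/6)² = 0.111
te_I = (1 + 4·2 + 3)/6 = 12/6 = 2; σ²_I = ((3−1)/6)² = 0.111
te_J = (1 + 4·6 + 11)/6 = 36/6 = 6; σ²_J = ((11−1)/6)² = 2.778

Forward pass:
ES_A = 0; EF_A = 5
ES_B = 0; EF_B = 8
ES_C = 8; EF_C = 8+3 = 11
ES_D = max(EF_A=5, EF_B=8) = 8; EF_D = 8+13 = 21
ES_E = max(EF_A=5, EF_B=8) = 8; EF_E = 8+14 = 22
ES_F = max(EF_A=5, EF_C=11) = 11; EF_F = 11+6 = 17
ES_G = max(EF_C=11, EF_E=22) = 22; EF_G = 22+14 = 36
ES_H = 11; EF_H = 11+2 = 13
ES_I = 21; EF_I = 21+2 = 23
ES_J = max(EF_C=11, EF_F=17, EF_G=36, EF_H=13, EF_I=23) = 36; EF_J = 36+6 = 42
Expected project duration μ = 42 days. Critical path: B → E → G → J.

Variance along critical path = 7.111 + 1.000 + 1.778 + 2.778 = 12.667; σ = 3.559 days.
D = μ + z·σ = 42 + 1.036·3.559 = 45.7 days

45.7 days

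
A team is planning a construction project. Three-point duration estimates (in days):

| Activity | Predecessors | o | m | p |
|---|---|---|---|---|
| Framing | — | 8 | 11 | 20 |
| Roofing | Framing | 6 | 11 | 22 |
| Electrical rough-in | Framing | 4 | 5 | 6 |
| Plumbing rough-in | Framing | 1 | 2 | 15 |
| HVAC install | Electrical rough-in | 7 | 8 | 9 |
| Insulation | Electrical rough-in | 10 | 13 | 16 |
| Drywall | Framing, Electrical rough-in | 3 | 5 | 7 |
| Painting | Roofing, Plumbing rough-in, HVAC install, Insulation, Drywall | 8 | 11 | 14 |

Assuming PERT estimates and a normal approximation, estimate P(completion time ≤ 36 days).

te_Framing = (8 + 4·11 + 20)/6 = 72/6 = 12; σ²_Framing = ((20−8)/6)² = 4.000
te_Roofing = (6 + 4·11 + 22)/6 = 72/6 = 12; σ²_Roofing = ((22−6)/6)² = 7.111
te_Electrical rough-in = (4 + 4·5 + 6)/6 = 30/6 = 5; σ²_Electrical rough-in = ((6−4)/6)² = 0.111
te_Plumbing rough-in = (1 + 4·2 + 15)/6 = 24/6 = 4; σ²_Plumbing rough-in = ((15−1)/6)² = 5.444
te_HVAC install = (7 + 4·8 + 9)/6 = 48/6 = 8; σ²_HVAC install = ((9−7)/6)² = 0.111
te_Insulation = (10 + 4·13 + 16)/6 = 78/6 = 13; σ²_Insulation = ((16−10)/6)² = 1.000
te_Drywall = (3 + 4·5 + 7)/6 = 30/6 = 5; σ²_Drywall = ((7−3)/6)² = 0.444
te_Painting = (8 + 4·11 + 14)/6 = 66/6 = 11; σ²_Painting = ((14−8)/6)² = 1.000

Forward pass:
ES_Framing = 0; EF_Framing = 12
ES_Roofing = 12; EF_Roofing = 12+12 = 24
ES_Electrical rough-in = 12; EF_Electrical rough-in = 12+5 = 17
ES_Plumbing rough-in = 12; EF_Plumbing rough-in = 12+4 = 16
ES_HVAC install = 17; EF_HVAC install = 17+8 = 25
ES_Insulation = 17; EF_Insulation = 17+13 = 30
ES_Drywall = max(EF_Framing=12, EF_Electrical rough-in=17) = 17; EF_Drywall = 17+5 = 22
ES_Painting = max(EF_Roofing=24, EF_Plumbing rough-in=16, EF_HVAC install=25, EF_Insulation=30, EF_Drywall=22) = 30; EF_Painting = 30+11 = 41
Expected project duration μ = 41 days. Critical path: Framing → Electrical rough-in → Insulation → Painting.

Variance along critical path = 4.000 + 0.111 + 1.000 + 1.000 = 6.111; σ = √6.111 = 2.472 days.
Z = (36 − 41) / 2.472 = -2.023
P(T ≤ 36) = Φ(-2.023) ≈ 0.022

0.022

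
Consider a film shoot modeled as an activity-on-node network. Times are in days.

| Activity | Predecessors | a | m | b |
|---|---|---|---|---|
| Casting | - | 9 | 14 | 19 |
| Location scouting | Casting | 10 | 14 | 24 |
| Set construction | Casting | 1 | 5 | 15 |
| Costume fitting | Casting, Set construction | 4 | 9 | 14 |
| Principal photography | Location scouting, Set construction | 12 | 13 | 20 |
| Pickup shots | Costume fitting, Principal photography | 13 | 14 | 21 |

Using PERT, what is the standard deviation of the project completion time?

te_Casting = (9 + 4·14 + 19)/6 = 84/6 = 14; σ²_Casting = ((19−9)/6)² = 2.778
te_Location scouting = (10 + 4·14 + 24)/6 = 90/6 = 15; σ²_Location scouting = ((24−10)/6)² = 5.444
te_Set construction = (1 + 4·5 + 15)/6 = 36/6 = 6; σ²_Set construction = ((15−1)/6)² = 5.444
te_Costume fitting = (4 + 4·9 + 14)/6 = 54/6 = 9; σ²_Costume fitting = ((14−4)/6)² = 2.778
te_Principal photography = (12 + 4·13 + 20)/6 = 84/6 = 14; σ²_Principal photography = ((20−12)/6)² = 1.778
te_Pickup shots = (13 + 4·14 + 21)/6 = 90/6 = 15; σ²_Pickup shots = ((21−13)/6)² = 1.778

Forward pass:
ES_Casting = 0; EF_Casting = 14
ES_Location scouting = 14; EF_Location scouting = 14+15 = 29
ES_Set construction = 14; EF_Set construction = 14+6 = 20
ES_Costume fitting = max(EF_Casting=14, EF_Set construction=20) = 20; EF_Costume fitting = 20+9 = 29
ES_Principal photography = max(EF_Location scouting=29, EF_Set construction=20) = 29; EF_Principal photography = 29+14 = 43
ES_Pickup shots = max(EF_Costume fitting=29, EF_Principal photography=43) = 43; EF_Pickup shots = 43+15 = 58
Expected project duration μ = 58 days. Critical path: Casting → Location scouting → Principal photography → Pickup shots.

Variance along critical path = 2.778 + 5.444 + 1.778 + 1.778 = 11.778
σ = √11.778 = 3.432 days

3.43 days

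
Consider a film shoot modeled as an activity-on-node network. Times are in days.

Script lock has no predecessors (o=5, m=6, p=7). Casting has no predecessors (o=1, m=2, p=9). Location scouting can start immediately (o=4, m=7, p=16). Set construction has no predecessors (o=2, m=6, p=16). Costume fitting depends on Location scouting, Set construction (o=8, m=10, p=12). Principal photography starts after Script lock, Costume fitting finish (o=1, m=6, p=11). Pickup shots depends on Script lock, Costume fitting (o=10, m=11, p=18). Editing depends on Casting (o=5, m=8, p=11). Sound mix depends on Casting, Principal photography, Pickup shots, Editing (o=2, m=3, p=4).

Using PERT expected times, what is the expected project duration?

33 days

te_Script lock = (5 + 4·6 + 7)/6 = 36/6 = 6
te_Casting = (1 + 4·2 + 9)/6 = 18/6 = 3
te_Location scouting = (4 + 4·7 + 16)/6 = 48/6 = 8
te_Set construction = (2 + 4·6 + 16)/6 = 42/6 = 7
te_Costume fitting = (8 + 4·10 + 12)/6 = 60/6 = 10
te_Principal photography = (1 + 4·6 + 11)/6 = 36/6 = 6
te_Pickup shots = (10 + 4·11 + 18)/6 = 72/6 = 12
te_Editing = (5 + 4·8 + 11)/6 = 48/6 = 8
te_Sound mix = (2 + 4·3 + 4)/6 = 18/6 = 3

Forward pass:
ES_Script lock = 0; EF_Script lock = 6
ES_Casting = 0; EF_Casting = 3
ES_Location scouting = 0; EF_Location scouting = 8
ES_Set construction = 0; EF_Set construction = 7
ES_Costume fitting = max(EF_Location scouting=8, EF_Set construction=7) = 8; EF_Costume fitting = 8+10 = 18
ES_Principal photography = max(EF_Script lock=6, EF_Costume fitting=18) = 18; EF_Principal photography = 18+6 = 24
ES_Pickup shots = max(EF_Script lock=6, EF_Costume fitting=18) = 18; EF_Pickup shots = 18+12 = 30
ES_Editing = 3; EF_Editing = 3+8 = 11
ES_Sound mix = max(EF_Casting=3, EF_Principal photography=24, EF_Pickup shots=30, EF_Editing=11) = 30; EF_Sound mix = 30+3 = 33
Expected project duration μ = 33 days. Critical path: Location scouting → Costume fitting → Pickup shots → Sound mix.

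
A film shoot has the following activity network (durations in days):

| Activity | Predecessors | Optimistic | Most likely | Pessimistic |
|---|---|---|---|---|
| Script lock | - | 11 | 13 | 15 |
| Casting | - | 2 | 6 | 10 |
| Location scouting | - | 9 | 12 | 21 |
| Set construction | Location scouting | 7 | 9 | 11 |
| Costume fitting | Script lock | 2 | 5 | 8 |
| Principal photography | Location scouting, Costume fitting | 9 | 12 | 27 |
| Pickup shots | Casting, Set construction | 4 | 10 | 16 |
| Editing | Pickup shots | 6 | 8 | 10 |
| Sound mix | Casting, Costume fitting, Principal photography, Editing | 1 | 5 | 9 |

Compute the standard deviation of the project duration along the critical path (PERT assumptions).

te_Script lock = (11 + 4·13 + 15)/6 = 78/6 = 13; σ²_Script lock = ((15−11)/6)² = 0.444
te_Casting = (2 + 4·6 + 10)/6 = 36/6 = 6; σ²_Casting = ((10−2)/6)² = 1.778
te_Location scouting = (9 + 4·12 + 21)/6 = 78/6 = 13; σ²_Location scouting = ((21−9)/6)² = 4.000
te_Set construction = (7 + 4·9 + 11)/6 = 54/6 = 9; σ²_Set construction = ((11−7)/6)² = 0.444
te_Costume fitting = (2 + 4·5 + 8)/6 = 30/6 = 5; σ²_Costume fitting = ((8−2)/6)² = 1.000
te_Principal photography = (9 + 4·12 + 27)/6 = 84/6 = 14; σ²_Principal photography = ((27−9)/6)² = 9.000
te_Pickup shots = (4 + 4·10 + 16)/6 = 60/6 = 10; σ²_Pickup shots = ((16−4)/6)² = 4.000
te_Editing = (6 + 4·8 + 10)/6 = 48/6 = 8; σ²_Editing = ((10−6)/6)² = 0.444
te_Sound mix = (1 + 4·5 + 9)/6 = 30/6 = 5; σ²_Sound mix = ((9−1)/6)² = 1.778

Forward pass:
ES_Script lock = 0; EF_Script lock = 13
ES_Casting = 0; EF_Casting = 6
ES_Location scouting = 0; EF_Location scouting = 13
ES_Set construction = 13; EF_Set construction = 13+9 = 22
ES_Costume fitting = 13; EF_Costume fitting = 13+5 = 18
ES_Principal photography = max(EF_Location scouting=13, EF_Costume fitting=18) = 18; EF_Principal photography = 18+14 = 32
ES_Pickup shots = max(EF_Casting=6, EF_Set construction=22) = 22; EF_Pickup shots = 22+10 = 32
ES_Editing = 32; EF_Editing = 32+8 = 40
ES_Sound mix = max(EF_Casting=6, EF_Costume fitting=18, EF_Principal photography=32, EF_Editing=40) = 40; EF_Sound mix = 40+5 = 45
Expected project duration μ = 45 days. Critical path: Location scouting → Set construction → Pickup shots → Editing → Sound mix.

Variance along critical path = 4.000 + 0.444 + 4.000 + 0.444 + 1.778 = 10.667
σ = √10.667 = 3.266 days

3.27 days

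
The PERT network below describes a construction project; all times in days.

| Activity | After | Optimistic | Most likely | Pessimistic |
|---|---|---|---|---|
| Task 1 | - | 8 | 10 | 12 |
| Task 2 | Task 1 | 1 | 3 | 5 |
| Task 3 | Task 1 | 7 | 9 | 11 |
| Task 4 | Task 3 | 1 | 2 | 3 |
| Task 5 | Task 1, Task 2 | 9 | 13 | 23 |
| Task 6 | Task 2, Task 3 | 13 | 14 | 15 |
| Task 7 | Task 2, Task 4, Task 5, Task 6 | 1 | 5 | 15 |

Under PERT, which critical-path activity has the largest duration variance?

te_Task 1 = (8 + 4·10 + 12)/6 = 60/6 = 10; σ²_Task 1 = ((12−8)/6)² = 0.444
te_Task 2 = (1 + 4·3 + 5)/6 = 18/6 = 3; σ²_Task 2 = ((5−1)/6)² = 0.444
te_Task 3 = (7 + 4·9 + 11)/6 = 54/6 = 9; σ²_Task 3 = ((11−7)/6)² = 0.444
te_Task 4 = (1 + 4·2 + 3)/6 = 12/6 = 2; σ²_Task 4 = ((3−1)/6)² = 0.111
te_Task 5 = (9 + 4·13 + 23)/6 = 84/6 = 14; σ²_Task 5 = ((23−9)/6)² = 5.444
te_Task 6 = (13 + 4·14 + 15)/6 = 84/6 = 14; σ²_Task 6 = ((15−13)/6)² = 0.111
te_Task 7 = (1 + 4·5 + 15)/6 = 36/6 = 6; σ²_Task 7 = ((15−1)/6)² = 5.444

Forward pass:
ES_Task 1 = 0; EF_Task 1 = 10
ES_Task 2 = 10; EF_Task 2 = 10+3 = 13
ES_Task 3 = 10; EF_Task 3 = 10+9 = 19
ES_Task 4 = 19; EF_Task 4 = 19+2 = 21
ES_Task 5 = max(EF_Task 1=10, EF_Task 2=13) = 13; EF_Task 5 = 13+14 = 27
ES_Task 6 = max(EF_Task 2=13, EF_Task 3=19) = 19; EF_Task 6 = 19+14 = 33
ES_Task 7 = max(EF_Task 2=13, EF_Task 4=21, EF_Task 5=27, EF_Task 6=33) = 33; EF_Task 7 = 33+6 = 39
Expected project duration μ = 39 days. Critical path: Task 1 → Task 3 → Task 6 → Task 7.

Variances on critical path: σ²_Task 1=0.444, σ²_Task 3=0.444, σ²_Task 6=0.111, σ²_Task 7=5.444.
Largest is σ²_Task 7 = 5.444.

Task 7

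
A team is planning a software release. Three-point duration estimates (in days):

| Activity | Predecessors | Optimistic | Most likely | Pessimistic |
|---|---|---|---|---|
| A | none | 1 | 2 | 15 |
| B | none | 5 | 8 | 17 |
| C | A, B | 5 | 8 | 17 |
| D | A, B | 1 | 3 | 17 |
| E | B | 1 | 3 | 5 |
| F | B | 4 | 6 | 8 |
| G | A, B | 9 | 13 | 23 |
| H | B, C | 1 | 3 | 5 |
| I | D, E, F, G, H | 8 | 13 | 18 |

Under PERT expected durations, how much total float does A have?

5 days

te_A = (1 + 4·2 + 15)/6 = 24/6 = 4
te_B = (5 + 4·8 + 17)/6 = 54/6 = 9
te_C = (5 + 4·8 + 17)/6 = 54/6 = 9
te_D = (1 + 4·3 + 17)/6 = 30/6 = 5
te_E = (1 + 4·3 + 5)/6 = 18/6 = 3
te_F = (4 + 4·6 + 8)/6 = 36/6 = 6
te_G = (9 + 4·13 + 23)/6 = 84/6 = 14
te_H = (1 + 4·3 + 5)/6 = 18/6 = 3
te_I = (8 + 4·13 + 18)/6 = 78/6 = 13

Forward pass:
ES_A = 0; EF_A = 4
ES_B = 0; EF_B = 9
ES_C = max(EF_A=4, EF_B=9) = 9; EF_C = 9+9 = 18
ES_D = max(EF_A=4, EF_B=9) = 9; EF_D = 9+5 = 14
ES_E = 9; EF_E = 9+3 = 12
ES_F = 9; EF_F = 9+6 = 15
ES_G = max(EF_A=4, EF_B=9) = 9; EF_G = 9+14 = 23
ES_H = max(EF_B=9, EF_C=18) = 18; EF_H = 18+3 = 21
ES_I = max(EF_D=14, EF_E=12, EF_F=15, EF_G=23, EF_H=21) = 23; EF_I = 23+13 = 36
Expected project duration μ = 36 days. Critical path: B → G → I.

Backward pass:
LF_I = 36; LS_I = 36−13 = 23
LF_H = LS_I = 23; LS_H = 23−3 = 20
LF_G = LS_I = 23; LS_G = 23−14 = 9
LF_F = LS_I = 23; LS_F = 23−6 = 17
LF_E = LS_I = 23; LS_E = 23−3 = 20
LF_D = LS_I = 23; LS_D = 23−5 = 18
LF_C = LS_H = 20; LS_C = 20−9 = 11
LF_B = min(LS_C=11, LS_D=18, LS_E=20, LS_F=17, LS_G=9, LS_H=20) = 9; LS_B = 9−9 = 0
LF_A = min(LS_C=11, LS_D=18, LS_G=9) = 9; LS_A = 9−4 = 5
Slack_A = LS_A − ES_A = 5 − 0 = 5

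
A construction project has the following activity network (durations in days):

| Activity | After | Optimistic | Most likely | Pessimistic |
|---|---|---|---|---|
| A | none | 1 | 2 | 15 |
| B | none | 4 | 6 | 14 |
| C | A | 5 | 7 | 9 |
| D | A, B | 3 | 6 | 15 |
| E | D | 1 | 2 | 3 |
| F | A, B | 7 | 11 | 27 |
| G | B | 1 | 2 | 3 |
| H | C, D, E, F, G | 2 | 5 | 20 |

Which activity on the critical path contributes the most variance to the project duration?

F

te_A = (1 + 4·2 + 15)/6 = 24/6 = 4; σ²_A = ((15−1)/6)² = 5.444
te_B = (4 + 4·6 + 14)/6 = 42/6 = 7; σ²_B = ((14−4)/6)² = 2.778
te_C = (5 + 4·7 + 9)/6 = 42/6 = 7; σ²_C = ((9−5)/6)² = 0.444
te_D = (3 + 4·6 + 15)/6 = 42/6 = 7; σ²_D = ((15−3)/6)² = 4.000
te_E = (1 + 4·2 + 3)/6 = 12/6 = 2; σ²_E = ((3−1)/6)² = 0.111
te_F = (7 + 4·11 + 27)/6 = 78/6 = 13; σ²_F = ((27−7)/6)² = 11.111
te_G = (1 + 4·2 + 3)/6 = 12/6 = 2; σ²_G = ((3−1)/6)² = 0.111
te_H = (2 + 4·5 + 20)/6 = 42/6 = 7; σ²_H = ((20−2)/6)² = 9.000

Forward pass:
ES_A = 0; EF_A = 4
ES_B = 0; EF_B = 7
ES_C = 4; EF_C = 4+7 = 11
ES_D = max(EF_A=4, EF_B=7) = 7; EF_D = 7+7 = 14
ES_E = 14; EF_E = 14+2 = 16
ES_F = max(EF_A=4, EF_B=7) = 7; EF_F = 7+13 = 20
ES_G = 7; EF_G = 7+2 = 9
ES_H = max(EF_C=11, EF_D=14, EF_E=16, EF_F=20, EF_G=9) = 20; EF_H = 20+7 = 27
Expected project duration μ = 27 days. Critical path: B → F → H.

Variances on critical path: σ²_B=2.778, σ²_F=11.111, σ²_H=9.000.
Largest is σ²_F = 11.111.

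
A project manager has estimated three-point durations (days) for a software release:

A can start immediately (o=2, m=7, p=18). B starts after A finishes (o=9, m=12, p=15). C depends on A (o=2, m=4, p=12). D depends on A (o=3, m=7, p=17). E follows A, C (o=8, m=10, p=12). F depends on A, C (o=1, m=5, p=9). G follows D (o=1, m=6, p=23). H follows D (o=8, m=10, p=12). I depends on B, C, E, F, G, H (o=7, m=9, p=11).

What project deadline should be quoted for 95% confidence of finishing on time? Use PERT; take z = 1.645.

41.0 days

te_A = (2 + 4·7 + 18)/6 = 48/6 = 8; σ²_A = ((18−2)/6)² = 7.111
te_B = (9 + 4·12 + 15)/6 = 72/6 = 12; σ²_B = ((15−9)/6)² = 1.000
te_C = (2 + 4·4 + 12)/6 = 30/6 = 5; σ²_C = ((12−2)/6)² = 2.778
te_D = (3 + 4·7 + 17)/6 = 48/6 = 8; σ²_D = ((17−3)/6)² = 5.444
te_E = (8 + 4·10 + 12)/6 = 60/6 = 10; σ²_E = ((12−8)/6)² = 0.444
te_F = (1 + 4·5 + 9)/6 = 30/6 = 5; σ²_F = ((9−1)/6)² = 1.778
te_G = (1 + 4·6 + 23)/6 = 48/6 = 8; σ²_G = ((23−1)/6)² = 13.444
te_H = (8 + 4·10 + 12)/6 = 60/6 = 10; σ²_H = ((12−8)/6)² = 0.444
te_I = (7 + 4·9 + 11)/6 = 54/6 = 9; σ²_I = ((11−7)/6)² = 0.444

Forward pass:
ES_A = 0; EF_A = 8
ES_B = 8; EF_B = 8+12 = 20
ES_C = 8; EF_C = 8+5 = 13
ES_D = 8; EF_D = 8+8 = 16
ES_E = max(EF_A=8, EF_C=13) = 13; EF_E = 13+10 = 23
ES_F = max(EF_A=8, EF_C=13) = 13; EF_F = 13+5 = 18
ES_G = 16; EF_G = 16+8 = 24
ES_H = 16; EF_H = 16+10 = 26
ES_I = max(EF_B=20, EF_C=13, EF_E=23, EF_F=18, EF_G=24, EF_H=26) = 26; EF_I = 26+9 = 35
Expected project duration μ = 35 days. Critical path: A → D → H → I.

Variance along critical path = 7.111 + 5.444 + 0.444 + 0.444 = 13.444; σ = 3.667 days.
D = μ + z·σ = 35 + 1.645·3.667 = 41.0 days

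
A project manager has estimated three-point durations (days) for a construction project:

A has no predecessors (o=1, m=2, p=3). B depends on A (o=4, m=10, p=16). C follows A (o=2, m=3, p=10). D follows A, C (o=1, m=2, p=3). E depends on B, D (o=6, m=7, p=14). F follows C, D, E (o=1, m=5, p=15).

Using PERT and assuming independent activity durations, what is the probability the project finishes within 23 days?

te_A = (1 + 4·2 + 3)/6 = 12/6 = 2; σ²_A = ((3−1)/6)² = 0.111
te_B = (4 + 4·10 + 16)/6 = 60/6 = 10; σ²_B = ((16−4)/6)² = 4.000
te_C = (2 + 4·3 + 10)/6 = 24/6 = 4; σ²_C = ((10−2)/6)² = 1.778
te_D = (1 + 4·2 + 3)/6 = 12/6 = 2; σ²_D = ((3−1)/6)² = 0.111
te_E = (6 + 4·7 + 14)/6 = 48/6 = 8; σ²_E = ((14−6)/6)² = 1.778
te_F = (1 + 4·5 + 15)/6 = 36/6 = 6; σ²_F = ((15−1)/6)² = 5.444

Forward pass:
ES_A = 0; EF_A = 2
ES_B = 2; EF_B = 2+10 = 12
ES_C = 2; EF_C = 2+4 = 6
ES_D = max(EF_A=2, EF_C=6) = 6; EF_D = 6+2 = 8
ES_E = max(EF_B=12, EF_D=8) = 12; EF_E = 12+8 = 20
ES_F = max(EF_C=6, EF_D=8, EF_E=20) = 20; EF_F = 20+6 = 26
Expected project duration μ = 26 days. Critical path: A → B → E → F.

Variance along critical path = 0.111 + 4.000 + 1.778 + 5.444 = 11.333; σ = √11.333 = 3.367 days.
Z = (23 − 26) / 3.367 = -0.891
P(T ≤ 23) = Φ(-0.891) ≈ 0.186

0.186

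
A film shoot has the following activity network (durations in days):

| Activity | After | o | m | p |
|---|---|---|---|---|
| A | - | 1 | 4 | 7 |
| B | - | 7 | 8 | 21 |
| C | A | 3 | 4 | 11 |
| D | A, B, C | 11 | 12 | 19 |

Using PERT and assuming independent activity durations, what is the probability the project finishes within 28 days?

te_A = (1 + 4·4 + 7)/6 = 24/6 = 4; σ²_A = ((7−1)/6)² = 1.000
te_B = (7 + 4·8 + 21)/6 = 60/6 = 10; σ²_B = ((21−7)/6)² = 5.444
te_C = (3 + 4·4 + 11)/6 = 30/6 = 5; σ²_C = ((11−3)/6)² = 1.778
te_D = (11 + 4·12 + 19)/6 = 78/6 = 13; σ²_D = ((19−11)/6)² = 1.778

Forward pass:
ES_A = 0; EF_A = 4
ES_B = 0; EF_B = 10
ES_C = 4; EF_C = 4+5 = 9
ES_D = max(EF_A=4, EF_B=10, EF_C=9) = 10; EF_D = 10+13 = 23
Expected project duration μ = 23 days. Critical path: B → D.

Variance along critical path = 5.444 + 1.778 = 7.222; σ = √7.222 = 2.687 days.
Z = (28 − 23) / 2.687 = 1.861
P(T ≤ 28) = Φ(1.861) ≈ 0.969

0.969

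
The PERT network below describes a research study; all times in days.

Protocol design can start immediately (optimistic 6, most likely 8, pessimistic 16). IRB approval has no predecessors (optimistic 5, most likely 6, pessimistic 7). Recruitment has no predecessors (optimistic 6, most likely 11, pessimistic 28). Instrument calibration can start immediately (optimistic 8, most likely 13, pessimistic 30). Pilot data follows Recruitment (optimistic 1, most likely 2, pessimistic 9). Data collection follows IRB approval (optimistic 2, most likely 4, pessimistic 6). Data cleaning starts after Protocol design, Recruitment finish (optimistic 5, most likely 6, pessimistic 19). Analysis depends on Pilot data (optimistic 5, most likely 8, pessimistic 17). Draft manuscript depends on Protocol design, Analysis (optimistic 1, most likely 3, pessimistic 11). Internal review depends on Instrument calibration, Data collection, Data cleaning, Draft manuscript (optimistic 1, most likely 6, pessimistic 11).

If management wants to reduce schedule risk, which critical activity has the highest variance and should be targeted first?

Recruitment

te_Protocol design = (6 + 4·8 + 16)/6 = 54/6 = 9; σ²_Protocol design = ((16−6)/6)² = 2.778
te_IRB approval = (5 + 4·6 + 7)/6 = 36/6 = 6; σ²_IRB approval = ((7−5)/6)² = 0.111
te_Recruitment = (6 + 4·11 + 28)/6 = 78/6 = 13; σ²_Recruitment = ((28−6)/6)² = 13.444
te_Instrument calibration = (8 + 4·13 + 30)/6 = 90/6 = 15; σ²_Instrument calibration = ((30−8)/6)² = 13.444
te_Pilot data = (1 + 4·2 + 9)/6 = 18/6 = 3; σ²_Pilot data = ((9−1)/6)² = 1.778
te_Data collection = (2 + 4·4 + 6)/6 = 24/6 = 4; σ²_Data collection = ((6−2)/6)² = 0.444
te_Data cleaning = (5 + 4·6 + 19)/6 = 48/6 = 8; σ²_Data cleaning = ((19−5)/6)² = 5.444
te_Analysis = (5 + 4·8 + 17)/6 = 54/6 = 9; σ²_Analysis = ((17−5)/6)² = 4.000
te_Draft manuscript = (1 + 4·3 + 11)/6 = 24/6 = 4; σ²_Draft manuscript = ((11−1)/6)² = 2.778
te_Internal review = (1 + 4·6 + 11)/6 = 36/6 = 6; σ²_Internal review = ((11−1)/6)² = 2.778

Forward pass:
ES_Protocol design = 0; EF_Protocol design = 9
ES_IRB approval = 0; EF_IRB approval = 6
ES_Recruitment = 0; EF_Recruitment = 13
ES_Instrument calibration = 0; EF_Instrument calibration = 15
ES_Pilot data = 13; EF_Pilot data = 13+3 = 16
ES_Data collection = 6; EF_Data collection = 6+4 = 10
ES_Data cleaning = max(EF_Protocol design=9, EF_Recruitment=13) = 13; EF_Data cleaning = 13+8 = 21
ES_Analysis = 16; EF_Analysis = 16+9 = 25
ES_Draft manuscript = max(EF_Protocol design=9, EF_Analysis=25) = 25; EF_Draft manuscript = 25+4 = 29
ES_Internal review = max(EF_Instrument calibration=15, EF_Data collection=10, EF_Data cleaning=21, EF_Draft manuscript=29) = 29; EF_Internal review = 29+6 = 35
Expected project duration μ = 35 days. Critical path: Recruitment → Pilot data → Analysis → Draft manuscript → Internal review.

Variances on critical path: σ²_Recruitment=13.444, σ²_Pilot data=1.778, σ²_Analysis=4.000, σ²_Draft manuscript=2.778, σ²_Internal review=2.778.
Largest is σ²_Recruitment = 13.444.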